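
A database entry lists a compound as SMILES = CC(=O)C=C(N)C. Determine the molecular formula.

C5H9NO

Walk through each heavy atom and fill implicit hydrogens from standard valence (C 4, N 3, O 2, S 2, halogen 1):
  atom 1: C, bond orders sum to 1 (valence 4) → 3 H
  atom 2: C, bond orders sum to 4 (valence 4) → 0 H
  atom 3: O, bond orders sum to 2 (valence 2) → 0 H
  atom 4: C, bond orders sum to 3 (valence 4) → 1 H
  atom 5: C, bond orders sum to 4 (valence 4) → 0 H
  atom 6: N, bond orders sum to 1 (valence 3) → 2 H
  atom 7: C, bond orders sum to 1 (valence 4) → 3 H
Totals → C:5, H:9, N:1, O:1.
In Hill order: C5H9NO.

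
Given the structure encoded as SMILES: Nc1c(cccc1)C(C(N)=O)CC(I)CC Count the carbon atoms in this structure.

Count every carbon token in the SMILES (each C, including those in ring-closure positions and inside branches).
Carbon count: 12.

12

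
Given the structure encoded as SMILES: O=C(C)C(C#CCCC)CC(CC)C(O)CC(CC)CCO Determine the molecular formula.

C19H34O3

Walk through each heavy atom and fill implicit hydrogens from standard valence (C 4, N 3, O 2, S 2, halogen 1):
  atom 1: O, bond orders sum to 2 (valence 2) → 0 H
  atom 2: C, bond orders sum to 4 (valence 4) → 0 H
  atom 3: C, bond orders sum to 1 (valence 4) → 3 H
  atom 4: C, bond orders sum to 3 (valence 4) → 1 H
  atom 5: C, bond orders sum to 4 (valence 4) → 0 H
  atom 6: C, bond orders sum to 4 (valence 4) → 0 H
  atom 7: C, bond orders sum to 2 (valence 4) → 2 H
  atom 8: C, bond orders sum to 2 (valence 4) → 2 H
  atom 9: C, bond orders sum to 1 (valence 4) → 3 H
  atom 10: C, bond orders sum to 2 (valence 4) → 2 H
  atom 11: C, bond orders sum to 3 (valence 4) → 1 H
  atom 12: C, bond orders sum to 2 (valence 4) → 2 H
  atom 13: C, bond orders sum to 1 (valence 4) → 3 H
  atom 14: C, bond orders sum to 3 (valence 4) → 1 H
  atom 15: O, bond orders sum to 1 (valence 2) → 1 H
  atom 16: C, bond orders sum to 2 (valence 4) → 2 H
  atom 17: C, bond orders sum to 3 (valence 4) → 1 H
  atom 18: C, bond orders sum to 2 (valence 4) → 2 H
  atom 19: C, bond orders sum to 1 (valence 4) → 3 H
  atom 20: C, bond orders sum to 2 (valence 4) → 2 H
  atom 21: C, bond orders sum to 2 (valence 4) → 2 H
  atom 22: O, bond orders sum to 1 (valence 2) → 1 H
Totals → C:19, H:34, O:3.
In Hill order: C19H34O3.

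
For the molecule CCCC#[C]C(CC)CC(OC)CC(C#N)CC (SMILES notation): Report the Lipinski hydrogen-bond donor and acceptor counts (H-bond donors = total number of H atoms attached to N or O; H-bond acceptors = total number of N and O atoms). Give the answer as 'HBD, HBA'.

0, 2

Donors: find every N or O and count the H atoms it carries.
  atom 11 (O): bond orders sum to 2 → 0 H
  atom 16 (N): bond orders sum to 3 → 0 H
Lipinski HBD = 0.
Acceptors: N atoms = 1, O atoms = 1 → HBA = 2.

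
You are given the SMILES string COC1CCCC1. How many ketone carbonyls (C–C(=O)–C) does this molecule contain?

Scan the SMILES for the ketone motif — none present.
Groups that are present: 1 ether.

0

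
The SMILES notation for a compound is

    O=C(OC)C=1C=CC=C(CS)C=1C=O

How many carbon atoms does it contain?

10

Count every carbon token in the SMILES (each C, including those in ring-closure positions and inside branches).
Carbon count: 10.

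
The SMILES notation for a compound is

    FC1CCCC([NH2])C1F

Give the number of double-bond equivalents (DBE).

Molecular formula: C6H11F2N.
DoU = (2C + 2 + N − H − X) / 2, where X is the halogen count and O/S are ignored.
    = (2·6 + 2 + 1 − 11 − 2) / 2 = 2 / 2 = 1.

1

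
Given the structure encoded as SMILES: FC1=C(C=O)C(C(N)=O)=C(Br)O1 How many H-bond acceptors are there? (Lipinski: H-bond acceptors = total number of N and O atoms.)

N atoms: 1; O atoms: 3.
Lipinski HBA = 1 + 3 = 4.

4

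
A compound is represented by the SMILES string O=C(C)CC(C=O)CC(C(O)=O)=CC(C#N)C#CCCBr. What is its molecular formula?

Walk through each heavy atom and fill implicit hydrogens from standard valence (C 4, N 3, O 2, S 2, halogen 1):
  atom 1: O, bond orders sum to 2 (valence 2) → 0 H
  atom 2: C, bond orders sum to 4 (valence 4) → 0 H
  atom 3: C, bond orders sum to 1 (valence 4) → 3 H
  atom 4: C, bond orders sum to 2 (valence 4) → 2 H
  atom 5: C, bond orders sum to 3 (valence 4) → 1 H
  atom 6: C, bond orders sum to 3 (valence 4) → 1 H
  atom 7: O, bond orders sum to 2 (valence 2) → 0 H
  atom 8: C, bond orders sum to 2 (valence 4) → 2 H
  atom 9: C, bond orders sum to 4 (valence 4) → 0 H
  atom 10: C, bond orders sum to 4 (valence 4) → 0 H
  atom 11: O, bond orders sum to 1 (valence 2) → 1 H
  atom 12: O, bond orders sum to 2 (valence 2) → 0 H
  atom 13: C, bond orders sum to 3 (valence 4) → 1 H
  atom 14: C, bond orders sum to 3 (valence 4) → 1 H
  atom 15: C, bond orders sum to 4 (valence 4) → 0 H
  atom 16: N, bond orders sum to 3 (valence 3) → 0 H
  atom 17: C, bond orders sum to 4 (valence 4) → 0 H
  atom 18: C, bond orders sum to 4 (valence 4) → 0 H
  atom 19: C, bond orders sum to 2 (valence 4) → 2 H
  atom 20: C, bond orders sum to 2 (valence 4) → 2 H
  atom 21: Br (halogen, monovalent) → 0 H
Totals → C:15, H:16, Br:1, N:1, O:4.

C15H16BrNO4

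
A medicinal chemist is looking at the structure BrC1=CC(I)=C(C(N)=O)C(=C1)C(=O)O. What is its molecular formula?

Walk through each heavy atom and fill implicit hydrogens from standard valence (C 4, N 3, O 2, S 2, halogen 1):
  atom 1: Br (halogen, monovalent) → 0 H
  atom 2: C, bond orders sum to 4 (valence 4) → 0 H
  atom 3: C, bond orders sum to 3 (valence 4) → 1 H
  atom 4: C, bond orders sum to 4 (valence 4) → 0 H
  atom 5: I (halogen, monovalent) → 0 H
  atom 6: C, bond orders sum to 4 (valence 4) → 0 H
  atom 7: C, bond orders sum to 4 (valence 4) → 0 H
  atom 8: N, bond orders sum to 1 (valence 3) → 2 H
  atom 9: O, bond orders sum to 2 (valence 2) → 0 H
  atom 10: C, bond orders sum to 4 (valence 4) → 0 H
  atom 11: C, bond orders sum to 3 (valence 4) → 1 H
  atom 12: C, bond orders sum to 4 (valence 4) → 0 H
  atom 13: O, bond orders sum to 2 (valence 2) → 0 H
  atom 14: O, bond orders sum to 1 (valence 2) → 1 H
Totals → C:8, H:5, Br:1, I:1, N:1, O:3.
In Hill order: C8H5BrINO3.

C8H5BrINO3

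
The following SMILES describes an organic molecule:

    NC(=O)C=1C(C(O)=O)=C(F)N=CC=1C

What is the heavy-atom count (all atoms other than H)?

14

Every atom symbol written in the SMILES (organic subset) is one heavy atom; implicit H are not written.
Heavy atoms by element → C:8, F:1, N:2, O:3.
Total: 14.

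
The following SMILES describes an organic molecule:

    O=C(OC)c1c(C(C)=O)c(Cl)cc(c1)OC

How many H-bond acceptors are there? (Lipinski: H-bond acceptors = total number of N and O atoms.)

4

N atoms: 0; O atoms: 4.
Lipinski HBA = 0 + 4 = 4.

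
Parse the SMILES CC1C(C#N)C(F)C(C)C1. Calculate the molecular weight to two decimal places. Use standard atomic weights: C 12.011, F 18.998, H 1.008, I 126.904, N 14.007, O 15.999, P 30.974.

First, the molecular formula is C8H12FN (counting implicit H from valence).
  C: 8 × 12.011 = 96.088
  F: 1 × 18.998 = 18.998
  H: 12 × 1.008 = 12.096
  N: 1 × 14.007 = 14.007
Sum: 8×12.011 + 1×18.998 + 12×1.008 + 1×14.007 = 141.189 → 141.19 g/mol.

141.19 g/mol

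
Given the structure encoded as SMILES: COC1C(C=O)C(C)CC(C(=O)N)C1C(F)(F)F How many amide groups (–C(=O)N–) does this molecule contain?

1

The amide motif appears at heavy-atom position 11 in the SMILES.
Other groups present: 1 aldehyde, 1 ether.
Amide count: 1.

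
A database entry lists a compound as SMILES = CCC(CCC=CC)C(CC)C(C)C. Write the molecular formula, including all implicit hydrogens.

C14H28

Walk through each heavy atom and fill implicit hydrogens from standard valence (C 4, N 3, O 2, S 2, halogen 1):
  atom 1: C, bond orders sum to 1 (valence 4) → 3 H
  atom 2: C, bond orders sum to 2 (valence 4) → 2 H
  atom 3: C, bond orders sum to 3 (valence 4) → 1 H
  atom 4: C, bond orders sum to 2 (valence 4) → 2 H
  atom 5: C, bond orders sum to 2 (valence 4) → 2 H
  atom 6: C, bond orders sum to 3 (valence 4) → 1 H
  atom 7: C, bond orders sum to 3 (valence 4) → 1 H
  atom 8: C, bond orders sum to 1 (valence 4) → 3 H
  atom 9: C, bond orders sum to 3 (valence 4) → 1 H
  atom 10: C, bond orders sum to 2 (valence 4) → 2 H
  atom 11: C, bond orders sum to 1 (valence 4) → 3 H
  atom 12: C, bond orders sum to 3 (valence 4) → 1 H
  atom 13: C, bond orders sum to 1 (valence 4) → 3 H
  atom 14: C, bond orders sum to 1 (valence 4) → 3 H
Totals → C:14, H:28.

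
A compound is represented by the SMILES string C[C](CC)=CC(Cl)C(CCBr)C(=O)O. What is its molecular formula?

Walk through each heavy atom and fill implicit hydrogens from standard valence (C 4, N 3, O 2, S 2, halogen 1):
  atom 1: C, bond orders sum to 1 (valence 4) → 3 H
  atom 2: C with explicit H count 0
  atom 3: C, bond orders sum to 2 (valence 4) → 2 H
  atom 4: C, bond orders sum to 1 (valence 4) → 3 H
  atom 5: C, bond orders sum to 3 (valence 4) → 1 H
  atom 6: C, bond orders sum to 3 (valence 4) → 1 H
  atom 7: Cl (halogen, monovalent) → 0 H
  atom 8: C, bond orders sum to 3 (valence 4) → 1 H
  atom 9: C, bond orders sum to 2 (valence 4) → 2 H
  atom 10: C, bond orders sum to 2 (valence 4) → 2 H
  atom 11: Br (halogen, monovalent) → 0 H
  atom 12: C, bond orders sum to 4 (valence 4) → 0 H
  atom 13: O, bond orders sum to 2 (valence 2) → 0 H
  atom 14: O, bond orders sum to 1 (valence 2) → 1 H
Totals → C:10, H:16, Br:1, Cl:1, O:2.

C10H16BrClO2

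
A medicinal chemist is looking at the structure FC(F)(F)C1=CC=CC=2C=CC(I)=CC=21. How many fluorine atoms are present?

3

Scan the SMILES for F atoms (remember two-letter symbols like Cl and Br are single atoms).
Fluorine count: 3.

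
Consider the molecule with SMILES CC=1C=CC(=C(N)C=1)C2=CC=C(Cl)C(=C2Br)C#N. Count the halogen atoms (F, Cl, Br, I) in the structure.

Halogen atoms appear at heavy-atom positions 13, 16 (1×Br, 1×Cl).
Other groups present: 1 nitrile, 1 primary amine.
Halogen count: 2.

2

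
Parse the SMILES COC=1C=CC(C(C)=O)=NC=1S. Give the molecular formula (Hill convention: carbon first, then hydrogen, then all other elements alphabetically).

C8H9NO2S

Walk through each heavy atom and fill implicit hydrogens from standard valence (C 4, N 3, O 2, S 2, halogen 1):
  atom 1: C, bond orders sum to 1 (valence 4) → 3 H
  atom 2: O, bond orders sum to 2 (valence 2) → 0 H
  atom 3: C, bond orders sum to 4 (valence 4) → 0 H
  atom 4: C, bond orders sum to 3 (valence 4) → 1 H
  atom 5: C, bond orders sum to 3 (valence 4) → 1 H
  atom 6: C, bond orders sum to 4 (valence 4) → 0 H
  atom 7: C, bond orders sum to 4 (valence 4) → 0 H
  atom 8: C, bond orders sum to 1 (valence 4) → 3 H
  atom 9: O, bond orders sum to 2 (valence 2) → 0 H
  atom 10: N, bond orders sum to 3 (valence 3) → 0 H
  atom 11: C, bond orders sum to 4 (valence 4) → 0 H
  atom 12: S, bond orders sum to 1 (valence 2) → 1 H
Totals → C:8, H:9, N:1, O:2, S:1.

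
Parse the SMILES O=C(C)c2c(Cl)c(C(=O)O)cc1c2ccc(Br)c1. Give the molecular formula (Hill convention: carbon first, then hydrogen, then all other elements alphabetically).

C13H8BrClO3

Walk through each heavy atom and fill implicit hydrogens from standard valence (C 4, N 3, O 2, S 2, halogen 1); for lowercase aromatic atoms, an aromatic c carries 1 H when it has two neighbours and 0 H with three, and aromatic n carries 0 H:
  atom 1: O, bond orders sum to 2 (valence 2) → 0 H
  atom 2: C, bond orders sum to 4 (valence 4) → 0 H
  atom 3: C, bond orders sum to 1 (valence 4) → 3 H
  atom 4: aromatic c, 3 neighbours → 0 H
  atom 5: aromatic c, 3 neighbours → 0 H
  atom 6: Cl (halogen, monovalent) → 0 H
  atom 7: aromatic c, 3 neighbours → 0 H
  atom 8: C, bond orders sum to 4 (valence 4) → 0 H
  atom 9: O, bond orders sum to 2 (valence 2) → 0 H
  atom 10: O, bond orders sum to 1 (valence 2) → 1 H
  atom 11: aromatic c, 2 neighbours → 1 H
  atom 12: aromatic c, 3 neighbours → 0 H
  atom 13: aromatic c, 3 neighbours → 0 H
  atom 14: aromatic c, 2 neighbours → 1 H
  atom 15: aromatic c, 2 neighbours → 1 H
  atom 16: aromatic c, 3 neighbours → 0 H
  atom 17: Br (halogen, monovalent) → 0 H
  atom 18: aromatic c, 2 neighbours → 1 H
Totals → C:13, H:8, Br:1, Cl:1, O:3.
In Hill order: C13H8BrClO3.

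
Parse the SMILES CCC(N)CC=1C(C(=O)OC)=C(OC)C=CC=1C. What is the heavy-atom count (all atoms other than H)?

18

Every atom symbol written in the SMILES (organic subset) is one heavy atom; implicit H are not written.
Heavy atoms by element → C:14, N:1, O:3.
Total: 18.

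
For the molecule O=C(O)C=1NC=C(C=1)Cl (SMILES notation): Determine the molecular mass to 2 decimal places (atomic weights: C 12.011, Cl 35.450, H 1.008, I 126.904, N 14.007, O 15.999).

First, the molecular formula is C5H4ClNO2 (counting implicit H from valence).
  C: 5 × 12.011 = 60.055
  Cl: 1 × 35.450 = 35.450
  H: 4 × 1.008 = 4.032
  N: 1 × 14.007 = 14.007
  O: 2 × 15.999 = 31.998
Sum: 5×12.011 + 1×35.450 + 4×1.008 + 1×14.007 + 2×15.999 = 145.542 → 145.54 g/mol.

145.54 g/mol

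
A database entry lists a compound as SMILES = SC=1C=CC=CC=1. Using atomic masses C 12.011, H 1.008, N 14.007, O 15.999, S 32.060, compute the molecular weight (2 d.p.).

110.17 g/mol

First, the molecular formula is C6H6S (counting implicit H from valence).
  C: 6 × 12.011 = 72.066
  H: 6 × 1.008 = 6.048
  S: 1 × 32.060 = 32.060
Sum: 6×12.011 + 6×1.008 + 1×32.060 = 110.174 → 110.17 g/mol.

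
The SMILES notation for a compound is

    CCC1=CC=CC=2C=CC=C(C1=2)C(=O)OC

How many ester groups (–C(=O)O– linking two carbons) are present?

The ester motif appears at heavy-atom position 13 in the SMILES.
Ester count: 1.

1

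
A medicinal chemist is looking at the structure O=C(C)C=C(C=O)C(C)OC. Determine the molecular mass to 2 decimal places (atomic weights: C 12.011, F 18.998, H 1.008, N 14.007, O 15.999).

156.18 g/mol

First, the molecular formula is C8H12O3 (counting implicit H from valence).
  C: 8 × 12.011 = 96.088
  H: 12 × 1.008 = 12.096
  O: 3 × 15.999 = 47.997
Sum: 8×12.011 + 12×1.008 + 3×15.999 = 156.181 → 156.18 g/mol.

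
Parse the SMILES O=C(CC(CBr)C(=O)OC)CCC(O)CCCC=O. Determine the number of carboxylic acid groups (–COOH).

0

Scan the SMILES for the carboxylic acid motif — none present.
Groups that are present: 1 aldehyde, 1 ester, 1 hydroxyl, 1 ketone.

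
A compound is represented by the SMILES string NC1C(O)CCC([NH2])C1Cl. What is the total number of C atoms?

Count every carbon token in the SMILES (each C, including those in ring-closure positions and inside branches).
Carbon count: 6.

6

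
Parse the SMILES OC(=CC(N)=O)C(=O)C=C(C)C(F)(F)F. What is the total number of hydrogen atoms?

Walk through each heavy atom and fill implicit hydrogens from standard valence (C 4, N 3, O 2, S 2, halogen 1):
  atom 1: O, bond orders sum to 1 (valence 2) → 1 H
  atom 2: C, bond orders sum to 4 (valence 4) → 0 H
  atom 3: C, bond orders sum to 3 (valence 4) → 1 H
  atom 4: C, bond orders sum to 4 (valence 4) → 0 H
  atom 5: N, bond orders sum to 1 (valence 3) → 2 H
  atom 6: O, bond orders sum to 2 (valence 2) → 0 H
  atom 7: C, bond orders sum to 4 (valence 4) → 0 H
  atom 8: O, bond orders sum to 2 (valence 2) → 0 H
  atom 9: C, bond orders sum to 3 (valence 4) → 1 H
  atom 10: C, bond orders sum to 4 (valence 4) → 0 H
  atom 11: C, bond orders sum to 1 (valence 4) → 3 H
  atom 12: C, bond orders sum to 4 (valence 4) → 0 H
  atom 13: F (halogen, monovalent) → 0 H
  atom 14: F (halogen, monovalent) → 0 H
  atom 15: F (halogen, monovalent) → 0 H
Total hydrogens: 8.

8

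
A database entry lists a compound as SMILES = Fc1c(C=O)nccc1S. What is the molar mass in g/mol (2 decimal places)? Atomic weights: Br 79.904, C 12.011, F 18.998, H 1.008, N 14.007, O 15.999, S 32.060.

First, the molecular formula is C6H4FNOS (counting implicit H from valence).
  C: 6 × 12.011 = 72.066
  F: 1 × 18.998 = 18.998
  H: 4 × 1.008 = 4.032
  N: 1 × 14.007 = 14.007
  O: 1 × 15.999 = 15.999
  S: 1 × 32.060 = 32.060
Sum: 6×12.011 + 1×18.998 + 4×1.008 + 1×14.007 + 1×15.999 + 1×32.060 = 157.162 → 157.16 g/mol.

157.16 g/mol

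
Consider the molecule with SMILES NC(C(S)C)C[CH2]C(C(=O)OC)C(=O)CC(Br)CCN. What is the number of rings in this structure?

In SMILES, each pair of matching ring-closure digits denotes one ring-closing bond; the number of such bonds equals the number of independent rings.
Ring-closure bonds here: 0.

0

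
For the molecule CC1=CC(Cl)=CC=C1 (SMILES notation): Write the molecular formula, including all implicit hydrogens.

Walk through each heavy atom and fill implicit hydrogens from standard valence (C 4, N 3, O 2, S 2, halogen 1):
  atom 1: C, bond orders sum to 1 (valence 4) → 3 H
  atom 2: C, bond orders sum to 4 (valence 4) → 0 H
  atom 3: C, bond orders sum to 3 (valence 4) → 1 H
  atom 4: C, bond orders sum to 4 (valence 4) → 0 H
  atom 5: Cl (halogen, monovalent) → 0 H
  atom 6: C, bond orders sum to 3 (valence 4) → 1 H
  atom 7: C, bond orders sum to 3 (valence 4) → 1 H
  atom 8: C, bond orders sum to 3 (valence 4) → 1 H
Totals → C:7, H:7, Cl:1.
In Hill order: C7H7Cl.

C7H7Cl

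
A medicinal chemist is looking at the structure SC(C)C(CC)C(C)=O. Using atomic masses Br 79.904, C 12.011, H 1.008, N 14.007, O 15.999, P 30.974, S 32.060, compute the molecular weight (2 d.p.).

First, the molecular formula is C7H14OS (counting implicit H from valence).
  C: 7 × 12.011 = 84.077
  H: 14 × 1.008 = 14.112
  O: 1 × 15.999 = 15.999
  S: 1 × 32.060 = 32.060
Sum: 7×12.011 + 14×1.008 + 1×15.999 + 1×32.060 = 146.248 → 146.25 g/mol.

146.25 g/mol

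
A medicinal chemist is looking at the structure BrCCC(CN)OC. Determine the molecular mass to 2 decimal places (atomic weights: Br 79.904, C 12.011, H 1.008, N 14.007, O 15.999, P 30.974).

182.06 g/mol

First, the molecular formula is C5H12BrNO (counting implicit H from valence).
  Br: 1 × 79.904 = 79.904
  C: 5 × 12.011 = 60.055
  H: 12 × 1.008 = 12.096
  N: 1 × 14.007 = 14.007
  O: 1 × 15.999 = 15.999
Sum: 1×79.904 + 5×12.011 + 12×1.008 + 1×14.007 + 1×15.999 = 182.061 → 182.06 g/mol.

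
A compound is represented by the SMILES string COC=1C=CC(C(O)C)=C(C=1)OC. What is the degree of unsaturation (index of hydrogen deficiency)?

4

Degree of unsaturation = (number of rings) + (number of π bonds).
Ring closures in the SMILES: 1.
π bonds: 3 double bonds (each 1 DoU) → 3 DoU from unsaturation.
Total DoU = 1 + 3 = 4.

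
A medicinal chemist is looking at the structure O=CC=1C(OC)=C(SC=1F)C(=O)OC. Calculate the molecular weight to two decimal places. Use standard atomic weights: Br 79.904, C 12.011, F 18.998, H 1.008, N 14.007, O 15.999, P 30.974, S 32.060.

First, the molecular formula is C8H7FO4S (counting implicit H from valence).
  C: 8 × 12.011 = 96.088
  F: 1 × 18.998 = 18.998
  H: 7 × 1.008 = 7.056
  O: 4 × 15.999 = 63.996
  S: 1 × 32.060 = 32.060
Sum: 8×12.011 + 1×18.998 + 7×1.008 + 4×15.999 + 1×32.060 = 218.198 → 218.20 g/mol.

218.20 g/mol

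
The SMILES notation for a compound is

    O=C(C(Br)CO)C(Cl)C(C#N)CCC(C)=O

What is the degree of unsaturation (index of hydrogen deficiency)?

Molecular formula: C10H13BrClNO3.
DoU = (2C + 2 + N − H − X) / 2, where X is the halogen count and O/S are ignored.
    = (2·10 + 2 + 1 − 13 − 2) / 2 = 8 / 2 = 4.

4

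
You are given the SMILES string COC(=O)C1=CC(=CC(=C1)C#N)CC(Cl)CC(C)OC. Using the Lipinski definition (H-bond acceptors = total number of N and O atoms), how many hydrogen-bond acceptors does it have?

N atoms: 1; O atoms: 3.
Lipinski HBA = 1 + 3 = 4.

4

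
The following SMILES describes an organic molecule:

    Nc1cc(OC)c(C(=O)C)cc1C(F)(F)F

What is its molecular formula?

Walk through each heavy atom and fill implicit hydrogens from standard valence (C 4, N 3, O 2, S 2, halogen 1); for lowercase aromatic atoms, an aromatic c carries 1 H when it has two neighbours and 0 H with three, and aromatic n carries 0 H:
  atom 1: N, bond orders sum to 1 (valence 3) → 2 H
  atom 2: aromatic c, 3 neighbours → 0 H
  atom 3: aromatic c, 2 neighbours → 1 H
  atom 4: aromatic c, 3 neighbours → 0 H
  atom 5: O, bond orders sum to 2 (valence 2) → 0 H
  atom 6: C, bond orders sum to 1 (valence 4) → 3 H
  atom 7: aromatic c, 3 neighbours → 0 H
  atom 8: C, bond orders sum to 4 (valence 4) → 0 H
  atom 9: O, bond orders sum to 2 (valence 2) → 0 H
  atom 10: C, bond orders sum to 1 (valence 4) → 3 H
  atom 11: aromatic c, 2 neighbours → 1 H
  atom 12: aromatic c, 3 neighbours → 0 H
  atom 13: C, bond orders sum to 4 (valence 4) → 0 H
  atom 14: F (halogen, monovalent) → 0 H
  atom 15: F (halogen, monovalent) → 0 H
  atom 16: F (halogen, monovalent) → 0 H
Totals → C:10, H:10, F:3, N:1, O:2.

C10H10F3NO2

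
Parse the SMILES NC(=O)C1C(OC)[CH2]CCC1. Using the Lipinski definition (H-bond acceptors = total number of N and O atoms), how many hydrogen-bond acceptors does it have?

N atoms: 1; O atoms: 2.
Lipinski HBA = 1 + 2 = 3.

3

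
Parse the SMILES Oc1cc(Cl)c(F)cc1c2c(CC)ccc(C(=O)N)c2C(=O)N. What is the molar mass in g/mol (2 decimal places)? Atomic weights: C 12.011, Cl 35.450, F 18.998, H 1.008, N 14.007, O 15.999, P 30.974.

336.75 g/mol

First, the molecular formula is C16H14ClFN2O3 (counting implicit H from valence).
  C: 16 × 12.011 = 192.176
  Cl: 1 × 35.450 = 35.450
  F: 1 × 18.998 = 18.998
  H: 14 × 1.008 = 14.112
  N: 2 × 14.007 = 28.014
  O: 3 × 15.999 = 47.997
Sum: 16×12.011 + 1×35.450 + 1×18.998 + 14×1.008 + 2×14.007 + 3×15.999 = 336.747 → 336.75 g/mol.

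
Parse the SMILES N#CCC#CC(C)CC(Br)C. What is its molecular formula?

Walk through each heavy atom and fill implicit hydrogens from standard valence (C 4, N 3, O 2, S 2, halogen 1):
  atom 1: N, bond orders sum to 3 (valence 3) → 0 H
  atom 2: C, bond orders sum to 4 (valence 4) → 0 H
  atom 3: C, bond orders sum to 2 (valence 4) → 2 H
  atom 4: C, bond orders sum to 4 (valence 4) → 0 H
  atom 5: C, bond orders sum to 4 (valence 4) → 0 H
  atom 6: C, bond orders sum to 3 (valence 4) → 1 H
  atom 7: C, bond orders sum to 1 (valence 4) → 3 H
  atom 8: C, bond orders sum to 2 (valence 4) → 2 H
  atom 9: C, bond orders sum to 3 (valence 4) → 1 H
  atom 10: Br (halogen, monovalent) → 0 H
  atom 11: C, bond orders sum to 1 (valence 4) → 3 H
Totals → C:9, H:12, Br:1, N:1.

C9H12BrN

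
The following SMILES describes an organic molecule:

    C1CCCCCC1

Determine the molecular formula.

Walk through each heavy atom and fill implicit hydrogens from standard valence (C 4, N 3, O 2, S 2, halogen 1):
  atom 1: C, bond orders sum to 2 (valence 4) → 2 H
  atom 2: C, bond orders sum to 2 (valence 4) → 2 H
  atom 3: C, bond orders sum to 2 (valence 4) → 2 H
  atom 4: C, bond orders sum to 2 (valence 4) → 2 H
  atom 5: C, bond orders sum to 2 (valence 4) → 2 H
  atom 6: C, bond orders sum to 2 (valence 4) → 2 H
  atom 7: C, bond orders sum to 2 (valence 4) → 2 H
Totals → C:7, H:14.

C7H14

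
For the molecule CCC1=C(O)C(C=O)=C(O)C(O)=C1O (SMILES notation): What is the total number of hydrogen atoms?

Walk through each heavy atom and fill implicit hydrogens from standard valence (C 4, N 3, O 2, S 2, halogen 1):
  atom 1: C, bond orders sum to 1 (valence 4) → 3 H
  atom 2: C, bond orders sum to 2 (valence 4) → 2 H
  atom 3: C, bond orders sum to 4 (valence 4) → 0 H
  atom 4: C, bond orders sum to 4 (valence 4) → 0 H
  atom 5: O, bond orders sum to 1 (valence 2) → 1 H
  atom 6: C, bond orders sum to 4 (valence 4) → 0 H
  atom 7: C, bond orders sum to 3 (valence 4) → 1 H
  atom 8: O, bond orders sum to 2 (valence 2) → 0 H
  atom 9: C, bond orders sum to 4 (valence 4) → 0 H
  atom 10: O, bond orders sum to 1 (valence 2) → 1 H
  atom 11: C, bond orders sum to 4 (valence 4) → 0 H
  atom 12: O, bond orders sum to 1 (valence 2) → 1 H
  atom 13: C, bond orders sum to 4 (valence 4) → 0 H
  atom 14: O, bond orders sum to 1 (valence 2) → 1 H
Total hydrogens: 10.

10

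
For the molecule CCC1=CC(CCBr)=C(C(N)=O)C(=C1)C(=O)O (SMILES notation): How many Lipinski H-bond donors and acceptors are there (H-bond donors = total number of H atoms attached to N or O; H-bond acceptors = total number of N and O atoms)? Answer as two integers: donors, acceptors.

3, 4

Donors: find every N or O and count the H atoms it carries.
  atom 11 (N): bond orders sum to 1 → 2 H
  atom 12 (O): bond orders sum to 2 → 0 H
  atom 16 (O): bond orders sum to 2 → 0 H
  atom 17 (O): bond orders sum to 1 → 1 H
Lipinski HBD = 3.
Acceptors: N atoms = 1, O atoms = 3 → HBA = 4.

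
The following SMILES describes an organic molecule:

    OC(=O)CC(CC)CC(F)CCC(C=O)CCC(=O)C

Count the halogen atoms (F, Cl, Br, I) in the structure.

1

Halogen atoms appear at heavy-atom position 10 (1×F).
Other groups present: 1 aldehyde, 1 carboxylic acid, 1 ketone.
Halogen count: 1.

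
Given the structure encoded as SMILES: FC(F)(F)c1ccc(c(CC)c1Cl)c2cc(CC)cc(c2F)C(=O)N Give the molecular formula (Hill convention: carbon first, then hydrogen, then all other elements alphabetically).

Walk through each heavy atom and fill implicit hydrogens from standard valence (C 4, N 3, O 2, S 2, halogen 1); for lowercase aromatic atoms, an aromatic c carries 1 H when it has two neighbours and 0 H with three, and aromatic n carries 0 H:
  atom 1: F (halogen, monovalent) → 0 H
  atom 2: C, bond orders sum to 4 (valence 4) → 0 H
  atom 3: F (halogen, monovalent) → 0 H
  atom 4: F (halogen, monovalent) → 0 H
  atom 5: aromatic c, 3 neighbours → 0 H
  atom 6: aromatic c, 2 neighbours → 1 H
  atom 7: aromatic c, 2 neighbours → 1 H
  atom 8: aromatic c, 3 neighbours → 0 H
  atom 9: aromatic c, 3 neighbours → 0 H
  atom 10: C, bond orders sum to 2 (valence 4) → 2 H
  atom 11: C, bond orders sum to 1 (valence 4) → 3 H
  atom 12: aromatic c, 3 neighbours → 0 H
  atom 13: Cl (halogen, monovalent) → 0 H
  atom 14: aromatic c, 3 neighbours → 0 H
  atom 15: aromatic c, 2 neighbours → 1 H
  atom 16: aromatic c, 3 neighbours → 0 H
  atom 17: C, bond orders sum to 2 (valence 4) → 2 H
  atom 18: C, bond orders sum to 1 (valence 4) → 3 H
  atom 19: aromatic c, 2 neighbours → 1 H
  atom 20: aromatic c, 3 neighbours → 0 H
  atom 21: aromatic c, 3 neighbours → 0 H
  atom 22: F (halogen, monovalent) → 0 H
  atom 23: C, bond orders sum to 4 (valence 4) → 0 H
  atom 24: O, bond orders sum to 2 (valence 2) → 0 H
  atom 25: N, bond orders sum to 1 (valence 3) → 2 H
Totals → C:18, H:16, Cl:1, F:4, N:1, O:1.

C18H16ClF4NO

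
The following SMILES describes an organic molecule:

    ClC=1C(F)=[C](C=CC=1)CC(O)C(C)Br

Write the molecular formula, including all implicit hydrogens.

Walk through each heavy atom and fill implicit hydrogens from standard valence (C 4, N 3, O 2, S 2, halogen 1):
  atom 1: Cl (halogen, monovalent) → 0 H
  atom 2: C, bond orders sum to 4 (valence 4) → 0 H
  atom 3: C, bond orders sum to 4 (valence 4) → 0 H
  atom 4: F (halogen, monovalent) → 0 H
  atom 5: C with explicit H count 0
  atom 6: C, bond orders sum to 3 (valence 4) → 1 H
  atom 7: C, bond orders sum to 3 (valence 4) → 1 H
  atom 8: C, bond orders sum to 3 (valence 4) → 1 H
  atom 9: C, bond orders sum to 2 (valence 4) → 2 H
  atom 10: C, bond orders sum to 3 (valence 4) → 1 H
  atom 11: O, bond orders sum to 1 (valence 2) → 1 H
  atom 12: C, bond orders sum to 3 (valence 4) → 1 H
  atom 13: C, bond orders sum to 1 (valence 4) → 3 H
  atom 14: Br (halogen, monovalent) → 0 H
Totals → C:10, H:11, Br:1, Cl:1, F:1, O:1.
In Hill order: C10H11BrClFO.

C10H11BrClFO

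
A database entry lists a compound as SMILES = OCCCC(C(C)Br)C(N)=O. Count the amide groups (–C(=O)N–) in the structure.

The amide motif appears at heavy-atom position 9 in the SMILES.
Other groups present: 1 hydroxyl.
Amide count: 1.

1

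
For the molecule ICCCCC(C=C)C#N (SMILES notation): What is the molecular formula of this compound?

Walk through each heavy atom and fill implicit hydrogens from standard valence (C 4, N 3, O 2, S 2, halogen 1):
  atom 1: I (halogen, monovalent) → 0 H
  atom 2: C, bond orders sum to 2 (valence 4) → 2 H
  atom 3: C, bond orders sum to 2 (valence 4) → 2 H
  atom 4: C, bond orders sum to 2 (valence 4) → 2 H
  atom 5: C, bond orders sum to 2 (valence 4) → 2 H
  atom 6: C, bond orders sum to 3 (valence 4) → 1 H
  atom 7: C, bond orders sum to 3 (valence 4) → 1 H
  atom 8: C, bond orders sum to 2 (valence 4) → 2 H
  atom 9: C, bond orders sum to 4 (valence 4) → 0 H
  atom 10: N, bond orders sum to 3 (valence 3) → 0 H
Totals → C:8, H:12, I:1, N:1.

C8H12IN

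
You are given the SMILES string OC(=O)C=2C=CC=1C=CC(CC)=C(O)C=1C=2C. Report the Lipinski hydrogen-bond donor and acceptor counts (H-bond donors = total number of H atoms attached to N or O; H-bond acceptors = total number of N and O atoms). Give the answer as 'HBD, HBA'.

2, 3

Donors: find every N or O and count the H atoms it carries.
  atom 1 (O): bond orders sum to 1 → 1 H
  atom 3 (O): bond orders sum to 2 → 0 H
  atom 14 (O): bond orders sum to 1 → 1 H
Lipinski HBD = 2.
Acceptors: N atoms = 0, O atoms = 3 → HBA = 3.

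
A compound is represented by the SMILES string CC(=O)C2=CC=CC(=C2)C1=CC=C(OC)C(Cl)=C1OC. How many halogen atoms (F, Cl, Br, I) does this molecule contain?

Halogen atoms appear at heavy-atom position 17 (1×Cl).
Other groups present: 2 ether, 1 ketone.
Halogen count: 1.

1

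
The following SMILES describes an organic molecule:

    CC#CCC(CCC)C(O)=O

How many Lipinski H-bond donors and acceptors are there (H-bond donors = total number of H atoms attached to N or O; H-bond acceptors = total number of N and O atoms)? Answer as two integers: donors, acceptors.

Donors: find every N or O and count the H atoms it carries.
  atom 10 (O): bond orders sum to 1 → 1 H
  atom 11 (O): bond orders sum to 2 → 0 H
Lipinski HBD = 1.
Acceptors: N atoms = 0, O atoms = 2 → HBA = 2.

1, 2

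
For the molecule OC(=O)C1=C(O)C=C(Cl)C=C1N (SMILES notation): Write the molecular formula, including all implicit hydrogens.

Walk through each heavy atom and fill implicit hydrogens from standard valence (C 4, N 3, O 2, S 2, halogen 1):
  atom 1: O, bond orders sum to 1 (valence 2) → 1 H
  atom 2: C, bond orders sum to 4 (valence 4) → 0 H
  atom 3: O, bond orders sum to 2 (valence 2) → 0 H
  atom 4: C, bond orders sum to 4 (valence 4) → 0 H
  atom 5: C, bond orders sum to 4 (valence 4) → 0 H
  atom 6: O, bond orders sum to 1 (valence 2) → 1 H
  atom 7: C, bond orders sum to 3 (valence 4) → 1 H
  atom 8: C, bond orders sum to 4 (valence 4) → 0 H
  atom 9: Cl (halogen, monovalent) → 0 H
  atom 10: C, bond orders sum to 3 (valence 4) → 1 H
  atom 11: C, bond orders sum to 4 (valence 4) → 0 H
  atom 12: N, bond orders sum to 1 (valence 3) → 2 H
Totals → C:7, H:6, Cl:1, N:1, O:3.
In Hill order: C7H6ClNO3.

C7H6ClNO3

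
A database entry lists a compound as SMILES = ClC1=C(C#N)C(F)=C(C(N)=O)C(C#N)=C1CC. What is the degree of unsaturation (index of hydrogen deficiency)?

9

Degree of unsaturation = (number of rings) + (number of π bonds).
Ring closures in the SMILES: 1.
π bonds: 4 double bonds (each 1 DoU), 2 triple bonds (each 2 DoU) → 8 DoU from unsaturation.
Total DoU = 1 + 8 = 9.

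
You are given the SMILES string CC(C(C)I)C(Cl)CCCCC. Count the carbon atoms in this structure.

10

Count every carbon token in the SMILES (each C, including those in ring-closure positions and inside branches).
Carbon count: 10.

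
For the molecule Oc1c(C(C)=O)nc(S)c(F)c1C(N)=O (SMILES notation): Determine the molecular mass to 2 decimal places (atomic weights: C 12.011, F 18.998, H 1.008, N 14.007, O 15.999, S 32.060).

230.21 g/mol

First, the molecular formula is C8H7FN2O3S (counting implicit H from valence).
  C: 8 × 12.011 = 96.088
  F: 1 × 18.998 = 18.998
  H: 7 × 1.008 = 7.056
  N: 2 × 14.007 = 28.014
  O: 3 × 15.999 = 47.997
  S: 1 × 32.060 = 32.060
Sum: 8×12.011 + 1×18.998 + 7×1.008 + 2×14.007 + 3×15.999 + 1×32.060 = 230.213 → 230.21 g/mol.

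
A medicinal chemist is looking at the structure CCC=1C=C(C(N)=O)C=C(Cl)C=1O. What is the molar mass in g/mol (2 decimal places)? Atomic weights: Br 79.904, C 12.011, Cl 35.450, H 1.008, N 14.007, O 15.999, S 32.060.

199.63 g/mol

First, the molecular formula is C9H10ClNO2 (counting implicit H from valence).
  C: 9 × 12.011 = 108.099
  Cl: 1 × 35.450 = 35.450
  H: 10 × 1.008 = 10.080
  N: 1 × 14.007 = 14.007
  O: 2 × 15.999 = 31.998
Sum: 9×12.011 + 1×35.450 + 10×1.008 + 1×14.007 + 2×15.999 = 199.634 → 199.63 g/mol.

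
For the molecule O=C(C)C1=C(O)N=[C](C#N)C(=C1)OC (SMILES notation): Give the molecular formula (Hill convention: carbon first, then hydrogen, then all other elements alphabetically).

Walk through each heavy atom and fill implicit hydrogens from standard valence (C 4, N 3, O 2, S 2, halogen 1):
  atom 1: O, bond orders sum to 2 (valence 2) → 0 H
  atom 2: C, bond orders sum to 4 (valence 4) → 0 H
  atom 3: C, bond orders sum to 1 (valence 4) → 3 H
  atom 4: C, bond orders sum to 4 (valence 4) → 0 H
  atom 5: C, bond orders sum to 4 (valence 4) → 0 H
  atom 6: O, bond orders sum to 1 (valence 2) → 1 H
  atom 7: N, bond orders sum to 3 (valence 3) → 0 H
  atom 8: C with explicit H count 0
  atom 9: C, bond orders sum to 4 (valence 4) → 0 H
  atom 10: N, bond orders sum to 3 (valence 3) → 0 H
  atom 11: C, bond orders sum to 4 (valence 4) → 0 H
  atom 12: C, bond orders sum to 3 (valence 4) → 1 H
  atom 13: O, bond orders sum to 2 (valence 2) → 0 H
  atom 14: C, bond orders sum to 1 (valence 4) → 3 H
Totals → C:9, H:8, N:2, O:3.

C9H8N2O3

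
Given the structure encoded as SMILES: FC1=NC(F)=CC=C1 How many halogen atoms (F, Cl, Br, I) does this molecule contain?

Halogen atoms appear at heavy-atom positions 1, 5 (2×F).
Halogen count: 2.

2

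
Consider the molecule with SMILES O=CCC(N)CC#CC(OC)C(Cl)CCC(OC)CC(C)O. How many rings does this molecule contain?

0

In SMILES, each pair of matching ring-closure digits denotes one ring-closing bond; the number of such bonds equals the number of independent rings.
Ring-closure bonds here: 0.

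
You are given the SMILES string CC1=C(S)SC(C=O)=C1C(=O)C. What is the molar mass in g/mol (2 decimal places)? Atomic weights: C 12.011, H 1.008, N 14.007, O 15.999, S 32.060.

First, the molecular formula is C8H8O2S2 (counting implicit H from valence).
  C: 8 × 12.011 = 96.088
  H: 8 × 1.008 = 8.064
  O: 2 × 15.999 = 31.998
  S: 2 × 32.060 = 64.120
Sum: 8×12.011 + 8×1.008 + 2×15.999 + 2×32.060 = 200.270 → 200.27 g/mol.

200.27 g/mol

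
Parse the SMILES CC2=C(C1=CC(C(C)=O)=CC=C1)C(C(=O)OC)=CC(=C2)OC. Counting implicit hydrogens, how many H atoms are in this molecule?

18

Walk through each heavy atom and fill implicit hydrogens from standard valence (C 4, N 3, O 2, S 2, halogen 1):
  atom 1: C, bond orders sum to 1 (valence 4) → 3 H
  atom 2: C, bond orders sum to 4 (valence 4) → 0 H
  atom 3: C, bond orders sum to 4 (valence 4) → 0 H
  atom 4: C, bond orders sum to 4 (valence 4) → 0 H
  atom 5: C, bond orders sum to 3 (valence 4) → 1 H
  atom 6: C, bond orders sum to 4 (valence 4) → 0 H
  atom 7: C, bond orders sum to 4 (valence 4) → 0 H
  atom 8: C, bond orders sum to 1 (valence 4) → 3 H
  atom 9: O, bond orders sum to 2 (valence 2) → 0 H
  atom 10: C, bond orders sum to 3 (valence 4) → 1 H
  atom 11: C, bond orders sum to 3 (valence 4) → 1 H
  atom 12: C, bond orders sum to 3 (valence 4) → 1 H
  atom 13: C, bond orders sum to 4 (valence 4) → 0 H
  atom 14: C, bond orders sum to 4 (valence 4) → 0 H
  atom 15: O, bond orders sum to 2 (valence 2) → 0 H
  atom 16: O, bond orders sum to 2 (valence 2) → 0 H
  atom 17: C, bond orders sum to 1 (valence 4) → 3 H
  atom 18: C, bond orders sum to 3 (valence 4) → 1 H
  atom 19: C, bond orders sum to 4 (valence 4) → 0 H
  atom 20: C, bond orders sum to 3 (valence 4) → 1 H
  atom 21: O, bond orders sum to 2 (valence 2) → 0 H
  atom 22: C, bond orders sum to 1 (valence 4) → 3 H
Total hydrogens: 18.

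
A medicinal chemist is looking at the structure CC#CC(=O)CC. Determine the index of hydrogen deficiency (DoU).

Degree of unsaturation = (number of rings) + (number of π bonds).
Ring closures in the SMILES: 0.
π bonds: 1 double bond (each 1 DoU), 1 triple bond (each 2 DoU) → 3 DoU from unsaturation.
Total DoU = 0 + 3 = 3.

3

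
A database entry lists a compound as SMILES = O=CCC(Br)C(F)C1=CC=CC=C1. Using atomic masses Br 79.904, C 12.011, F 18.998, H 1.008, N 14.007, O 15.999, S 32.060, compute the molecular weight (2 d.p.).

First, the molecular formula is C10H10BrFO (counting implicit H from valence).
  Br: 1 × 79.904 = 79.904
  C: 10 × 12.011 = 120.110
  F: 1 × 18.998 = 18.998
  H: 10 × 1.008 = 10.080
  O: 1 × 15.999 = 15.999
Sum: 1×79.904 + 10×12.011 + 1×18.998 + 10×1.008 + 1×15.999 = 245.091 → 245.09 g/mol.

245.09 g/mol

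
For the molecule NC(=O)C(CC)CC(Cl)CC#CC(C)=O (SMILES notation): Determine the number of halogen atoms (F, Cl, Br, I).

1

Halogen atoms appear at heavy-atom position 9 (1×Cl).
Other groups present: 1 alkyne, 1 amide, 1 ketone.
Halogen count: 1.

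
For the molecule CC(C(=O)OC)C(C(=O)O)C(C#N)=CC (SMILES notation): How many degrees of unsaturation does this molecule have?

5

Molecular formula: C10H13NO4.
DoU = (2C + 2 + N − H − X) / 2, where X is the halogen count and O/S are ignored.
    = (2·10 + 2 + 1 − 13 − 0) / 2 = 10 / 2 = 5.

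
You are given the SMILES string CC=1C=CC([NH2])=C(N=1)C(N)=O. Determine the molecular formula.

C7H9N3O

Walk through each heavy atom and fill implicit hydrogens from standard valence (C 4, N 3, O 2, S 2, halogen 1):
  atom 1: C, bond orders sum to 1 (valence 4) → 3 H
  atom 2: C, bond orders sum to 4 (valence 4) → 0 H
  atom 3: C, bond orders sum to 3 (valence 4) → 1 H
  atom 4: C, bond orders sum to 3 (valence 4) → 1 H
  atom 5: C, bond orders sum to 4 (valence 4) → 0 H
  atom 6: N with explicit H count 2
  atom 7: C, bond orders sum to 4 (valence 4) → 0 H
  atom 8: N, bond orders sum to 3 (valence 3) → 0 H
  atom 9: C, bond orders sum to 4 (valence 4) → 0 H
  atom 10: N, bond orders sum to 1 (valence 3) → 2 H
  atom 11: O, bond orders sum to 2 (valence 2) → 0 H
Totals → C:7, H:9, N:3, O:1.
In Hill order: C7H9N3O.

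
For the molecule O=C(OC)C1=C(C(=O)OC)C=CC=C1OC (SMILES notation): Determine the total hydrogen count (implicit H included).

Walk through each heavy atom and fill implicit hydrogens from standard valence (C 4, N 3, O 2, S 2, halogen 1):
  atom 1: O, bond orders sum to 2 (valence 2) → 0 H
  atom 2: C, bond orders sum to 4 (valence 4) → 0 H
  atom 3: O, bond orders sum to 2 (valence 2) → 0 H
  atom 4: C, bond orders sum to 1 (valence 4) → 3 H
  atom 5: C, bond orders sum to 4 (valence 4) → 0 H
  atom 6: C, bond orders sum to 4 (valence 4) → 0 H
  atom 7: C, bond orders sum to 4 (valence 4) → 0 H
  atom 8: O, bond orders sum to 2 (valence 2) → 0 H
  atom 9: O, bond orders sum to 2 (valence 2) → 0 H
  atom 10: C, bond orders sum to 1 (valence 4) → 3 H
  atom 11: C, bond orders sum to 3 (valence 4) → 1 H
  atom 12: C, bond orders sum to 3 (valence 4) → 1 H
  atom 13: C, bond orders sum to 3 (valence 4) → 1 H
  atom 14: C, bond orders sum to 4 (valence 4) → 0 H
  atom 15: O, bond orders sum to 2 (valence 2) → 0 H
  atom 16: C, bond orders sum to 1 (valence 4) → 3 H
Total hydrogens: 12.

12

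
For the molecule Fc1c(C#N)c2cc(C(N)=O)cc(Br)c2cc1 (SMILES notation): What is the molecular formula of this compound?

Walk through each heavy atom and fill implicit hydrogens from standard valence (C 4, N 3, O 2, S 2, halogen 1); for lowercase aromatic atoms, an aromatic c carries 1 H when it has two neighbours and 0 H with three, and aromatic n carries 0 H:
  atom 1: F (halogen, monovalent) → 0 H
  atom 2: aromatic c, 3 neighbours → 0 H
  atom 3: aromatic c, 3 neighbours → 0 H
  atom 4: C, bond orders sum to 4 (valence 4) → 0 H
  atom 5: N, bond orders sum to 3 (valence 3) → 0 H
  atom 6: aromatic c, 3 neighbours → 0 H
  atom 7: aromatic c, 2 neighbours → 1 H
  atom 8: aromatic c, 3 neighbours → 0 H
  atom 9: C, bond orders sum to 4 (valence 4) → 0 H
  atom 10: N, bond orders sum to 1 (valence 3) → 2 H
  atom 11: O, bond orders sum to 2 (valence 2) → 0 H
  atom 12: aromatic c, 2 neighbours → 1 H
  atom 13: aromatic c, 3 neighbours → 0 H
  atom 14: Br (halogen, monovalent) → 0 H
  atom 15: aromatic c, 3 neighbours → 0 H
  atom 16: aromatic c, 2 neighbours → 1 H
  atom 17: aromatic c, 2 neighbours → 1 H
Totals → C:12, H:6, Br:1, F:1, N:2, O:1.
In Hill order: C12H6BrFN2O.

C12H6BrFN2O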